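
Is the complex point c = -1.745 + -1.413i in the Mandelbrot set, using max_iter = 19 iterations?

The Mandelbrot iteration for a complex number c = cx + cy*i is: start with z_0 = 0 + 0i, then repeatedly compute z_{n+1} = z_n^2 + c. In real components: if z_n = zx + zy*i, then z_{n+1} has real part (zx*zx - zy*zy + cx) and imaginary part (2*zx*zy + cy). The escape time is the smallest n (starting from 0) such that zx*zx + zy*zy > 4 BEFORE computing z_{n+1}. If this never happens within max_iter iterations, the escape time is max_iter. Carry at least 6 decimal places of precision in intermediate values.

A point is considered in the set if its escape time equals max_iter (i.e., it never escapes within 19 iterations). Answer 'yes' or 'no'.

z_0 = 0 + 0i, c = -1.7450 + -1.4130i
Iter 1: z = -1.7450 + -1.4130i, |z|^2 = 5.0416
Escaped at iteration 1

Answer: no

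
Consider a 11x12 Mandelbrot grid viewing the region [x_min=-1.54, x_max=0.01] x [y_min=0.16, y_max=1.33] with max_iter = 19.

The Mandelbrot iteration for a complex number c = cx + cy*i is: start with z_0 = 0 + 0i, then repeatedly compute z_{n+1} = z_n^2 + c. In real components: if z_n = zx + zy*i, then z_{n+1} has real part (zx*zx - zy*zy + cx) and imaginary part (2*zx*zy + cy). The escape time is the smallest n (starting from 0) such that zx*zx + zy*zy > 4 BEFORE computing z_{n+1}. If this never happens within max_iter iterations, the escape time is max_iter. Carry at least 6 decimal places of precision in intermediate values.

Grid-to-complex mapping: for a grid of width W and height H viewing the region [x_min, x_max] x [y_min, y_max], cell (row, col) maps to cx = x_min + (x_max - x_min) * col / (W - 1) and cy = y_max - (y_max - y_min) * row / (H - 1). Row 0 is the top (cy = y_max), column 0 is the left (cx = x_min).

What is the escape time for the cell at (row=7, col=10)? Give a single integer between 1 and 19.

z_0 = 0 + 0i, c = 0.0100 + 0.5855i
Iter 1: z = 0.0100 + 0.5855i, |z|^2 = 0.3429
Iter 2: z = -0.3327 + 0.5972i, |z|^2 = 0.4673
Iter 3: z = -0.2359 + 0.1882i, |z|^2 = 0.0911
Iter 4: z = 0.0303 + 0.4967i, |z|^2 = 0.2476
Iter 5: z = -0.2358 + 0.6155i, |z|^2 = 0.4344
Iter 6: z = -0.3133 + 0.2952i, |z|^2 = 0.1853
Iter 7: z = 0.0210 + 0.4005i, |z|^2 = 0.1608
Iter 8: z = -0.1499 + 0.6023i, |z|^2 = 0.3852
Iter 9: z = -0.3302 + 0.4048i, |z|^2 = 0.2730
Iter 10: z = -0.0448 + 0.3181i, |z|^2 = 0.1032
Iter 11: z = -0.0892 + 0.5569i, |z|^2 = 0.3181
Iter 12: z = -0.2922 + 0.4861i, |z|^2 = 0.3217
Iter 13: z = -0.1409 + 0.3013i, |z|^2 = 0.1107
Iter 14: z = -0.0609 + 0.5005i, |z|^2 = 0.2542
Iter 15: z = -0.2368 + 0.5245i, |z|^2 = 0.3311
Iter 16: z = -0.2090 + 0.3371i, |z|^2 = 0.1573
Iter 17: z = -0.0599 + 0.4446i, |z|^2 = 0.2012
Iter 18: z = -0.1840 + 0.5322i, |z|^2 = 0.3171

Answer: 19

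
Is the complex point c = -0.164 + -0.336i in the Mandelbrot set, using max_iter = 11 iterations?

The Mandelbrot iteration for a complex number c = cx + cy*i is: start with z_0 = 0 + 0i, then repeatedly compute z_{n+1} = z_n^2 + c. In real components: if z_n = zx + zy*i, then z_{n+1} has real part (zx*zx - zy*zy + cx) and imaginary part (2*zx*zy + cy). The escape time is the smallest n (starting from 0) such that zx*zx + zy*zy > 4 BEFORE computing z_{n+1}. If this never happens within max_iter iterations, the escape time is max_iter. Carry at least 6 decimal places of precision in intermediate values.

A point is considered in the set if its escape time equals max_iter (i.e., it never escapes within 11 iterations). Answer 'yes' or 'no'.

Answer: yes

Derivation:
z_0 = 0 + 0i, c = -0.1640 + -0.3360i
Iter 1: z = -0.1640 + -0.3360i, |z|^2 = 0.1398
Iter 2: z = -0.2500 + -0.2258i, |z|^2 = 0.1135
Iter 3: z = -0.1525 + -0.2231i, |z|^2 = 0.0730
Iter 4: z = -0.1905 + -0.2680i, |z|^2 = 0.1081
Iter 5: z = -0.1995 + -0.2339i, |z|^2 = 0.0945
Iter 6: z = -0.1789 + -0.2427i, |z|^2 = 0.0909
Iter 7: z = -0.1909 + -0.2492i, |z|^2 = 0.0985
Iter 8: z = -0.1896 + -0.2409i, |z|^2 = 0.0940
Iter 9: z = -0.1861 + -0.2446i, |z|^2 = 0.0945
Iter 10: z = -0.1892 + -0.2450i, |z|^2 = 0.0958
Did not escape in 11 iterations → in set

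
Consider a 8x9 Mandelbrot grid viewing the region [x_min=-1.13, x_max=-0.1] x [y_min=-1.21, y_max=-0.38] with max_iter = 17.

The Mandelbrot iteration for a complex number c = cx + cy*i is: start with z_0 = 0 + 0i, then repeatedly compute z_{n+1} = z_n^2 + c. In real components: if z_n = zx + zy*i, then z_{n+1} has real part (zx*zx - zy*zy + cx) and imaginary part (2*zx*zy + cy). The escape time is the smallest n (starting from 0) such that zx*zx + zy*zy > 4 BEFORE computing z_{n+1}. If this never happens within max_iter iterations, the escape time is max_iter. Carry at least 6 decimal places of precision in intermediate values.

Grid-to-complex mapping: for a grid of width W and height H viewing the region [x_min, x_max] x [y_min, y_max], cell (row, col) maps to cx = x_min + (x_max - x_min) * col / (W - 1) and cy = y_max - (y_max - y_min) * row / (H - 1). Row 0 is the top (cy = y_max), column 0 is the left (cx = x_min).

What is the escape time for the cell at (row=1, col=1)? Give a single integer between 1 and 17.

z_0 = 0 + 0i, c = -0.9829 + -0.4838i
Iter 1: z = -0.9829 + -0.4838i, |z|^2 = 1.2000
Iter 2: z = -0.2509 + 0.4672i, |z|^2 = 0.2812
Iter 3: z = -1.1382 + -0.7181i, |z|^2 = 1.8111
Iter 4: z = -0.2032 + 1.1510i, |z|^2 = 1.3660
Iter 5: z = -2.2663 + -0.9514i, |z|^2 = 6.0414
Escaped at iteration 5

Answer: 5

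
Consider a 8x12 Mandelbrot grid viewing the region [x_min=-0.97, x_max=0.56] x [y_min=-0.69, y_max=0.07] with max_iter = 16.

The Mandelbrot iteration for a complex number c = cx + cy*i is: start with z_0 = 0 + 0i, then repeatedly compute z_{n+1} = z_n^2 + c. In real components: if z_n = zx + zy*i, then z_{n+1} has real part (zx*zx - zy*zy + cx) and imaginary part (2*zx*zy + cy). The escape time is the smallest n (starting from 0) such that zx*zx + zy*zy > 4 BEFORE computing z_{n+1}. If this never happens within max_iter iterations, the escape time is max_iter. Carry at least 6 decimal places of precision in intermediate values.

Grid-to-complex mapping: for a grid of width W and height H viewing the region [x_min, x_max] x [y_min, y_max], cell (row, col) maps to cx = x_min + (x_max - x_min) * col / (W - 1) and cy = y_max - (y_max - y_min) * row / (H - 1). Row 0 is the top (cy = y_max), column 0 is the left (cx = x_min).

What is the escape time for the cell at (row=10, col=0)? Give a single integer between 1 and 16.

Answer: 4

Derivation:
z_0 = 0 + 0i, c = -0.9700 + -0.6209i
Iter 1: z = -0.9700 + -0.6209i, |z|^2 = 1.3264
Iter 2: z = -0.4146 + 0.5837i, |z|^2 = 0.5126
Iter 3: z = -1.1387 + -1.1049i, |z|^2 = 2.5175
Iter 4: z = -0.8941 + 1.8955i, |z|^2 = 4.3923
Escaped at iteration 4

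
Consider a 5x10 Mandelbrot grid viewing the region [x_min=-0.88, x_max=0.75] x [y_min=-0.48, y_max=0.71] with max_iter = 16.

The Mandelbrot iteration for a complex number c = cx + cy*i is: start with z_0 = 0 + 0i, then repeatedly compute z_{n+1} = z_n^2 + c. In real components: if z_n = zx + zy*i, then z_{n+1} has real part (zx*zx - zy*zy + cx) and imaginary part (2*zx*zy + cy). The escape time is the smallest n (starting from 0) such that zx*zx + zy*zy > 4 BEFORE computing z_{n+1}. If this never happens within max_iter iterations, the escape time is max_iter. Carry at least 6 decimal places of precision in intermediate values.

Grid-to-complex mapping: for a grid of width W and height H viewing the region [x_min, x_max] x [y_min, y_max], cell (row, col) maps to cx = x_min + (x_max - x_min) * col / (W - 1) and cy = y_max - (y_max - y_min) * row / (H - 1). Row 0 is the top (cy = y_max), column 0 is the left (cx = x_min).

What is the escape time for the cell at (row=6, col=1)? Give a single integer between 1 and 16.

z_0 = 0 + 0i, c = -0.4725 + -0.0833i
Iter 1: z = -0.4725 + -0.0833i, |z|^2 = 0.2302
Iter 2: z = -0.2562 + -0.0046i, |z|^2 = 0.0657
Iter 3: z = -0.4069 + -0.0810i, |z|^2 = 0.1721
Iter 4: z = -0.3135 + -0.0174i, |z|^2 = 0.0986
Iter 5: z = -0.3745 + -0.0724i, |z|^2 = 0.1455
Iter 6: z = -0.3375 + -0.0291i, |z|^2 = 0.1147
Iter 7: z = -0.3595 + -0.0637i, |z|^2 = 0.1333
Iter 8: z = -0.3473 + -0.0375i, |z|^2 = 0.1221
Iter 9: z = -0.3533 + -0.0573i, |z|^2 = 0.1281
Iter 10: z = -0.3510 + -0.0429i, |z|^2 = 0.1250
Iter 11: z = -0.3511 + -0.0532i, |z|^2 = 0.1261
Iter 12: z = -0.3520 + -0.0460i, |z|^2 = 0.1260
Iter 13: z = -0.3507 + -0.0510i, |z|^2 = 0.1256
Iter 14: z = -0.3521 + -0.0476i, |z|^2 = 0.1263
Iter 15: z = -0.3508 + -0.0498i, |z|^2 = 0.1255

Answer: 16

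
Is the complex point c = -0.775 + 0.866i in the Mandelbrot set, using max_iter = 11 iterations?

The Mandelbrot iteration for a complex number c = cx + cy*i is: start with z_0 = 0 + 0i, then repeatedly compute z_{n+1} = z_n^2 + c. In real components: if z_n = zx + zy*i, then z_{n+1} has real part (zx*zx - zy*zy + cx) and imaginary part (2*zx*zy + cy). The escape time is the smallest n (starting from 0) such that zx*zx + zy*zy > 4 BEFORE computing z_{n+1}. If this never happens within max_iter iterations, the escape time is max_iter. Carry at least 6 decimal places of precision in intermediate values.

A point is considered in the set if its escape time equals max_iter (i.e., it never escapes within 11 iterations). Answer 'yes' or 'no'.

z_0 = 0 + 0i, c = -0.7750 + 0.8660i
Iter 1: z = -0.7750 + 0.8660i, |z|^2 = 1.3506
Iter 2: z = -0.9243 + -0.4763i, |z|^2 = 1.0812
Iter 3: z = -0.1475 + 1.7465i, |z|^2 = 3.0721
Iter 4: z = -3.8036 + 0.3509i, |z|^2 = 14.5903
Escaped at iteration 4

Answer: no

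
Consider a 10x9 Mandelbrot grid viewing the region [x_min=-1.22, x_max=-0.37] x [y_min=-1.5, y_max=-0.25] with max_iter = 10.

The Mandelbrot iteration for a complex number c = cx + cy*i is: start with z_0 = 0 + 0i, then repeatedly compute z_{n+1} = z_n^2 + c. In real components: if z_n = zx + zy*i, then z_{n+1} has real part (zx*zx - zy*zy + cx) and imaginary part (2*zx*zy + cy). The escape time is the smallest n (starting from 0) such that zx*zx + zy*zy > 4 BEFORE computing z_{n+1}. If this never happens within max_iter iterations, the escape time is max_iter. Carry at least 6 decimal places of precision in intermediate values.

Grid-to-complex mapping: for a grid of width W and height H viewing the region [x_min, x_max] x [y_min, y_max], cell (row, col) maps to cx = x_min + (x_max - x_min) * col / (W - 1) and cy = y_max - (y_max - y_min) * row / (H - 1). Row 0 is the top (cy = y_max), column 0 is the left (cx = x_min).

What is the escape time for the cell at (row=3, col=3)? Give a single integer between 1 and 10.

Answer: 4

Derivation:
z_0 = 0 + 0i, c = -0.9367 + -0.7188i
Iter 1: z = -0.9367 + -0.7188i, |z|^2 = 1.3939
Iter 2: z = -0.5759 + 0.6277i, |z|^2 = 0.7257
Iter 3: z = -0.9990 + -1.4418i, |z|^2 = 3.0767
Iter 4: z = -2.0174 + 2.1619i, |z|^2 = 8.7437
Escaped at iteration 4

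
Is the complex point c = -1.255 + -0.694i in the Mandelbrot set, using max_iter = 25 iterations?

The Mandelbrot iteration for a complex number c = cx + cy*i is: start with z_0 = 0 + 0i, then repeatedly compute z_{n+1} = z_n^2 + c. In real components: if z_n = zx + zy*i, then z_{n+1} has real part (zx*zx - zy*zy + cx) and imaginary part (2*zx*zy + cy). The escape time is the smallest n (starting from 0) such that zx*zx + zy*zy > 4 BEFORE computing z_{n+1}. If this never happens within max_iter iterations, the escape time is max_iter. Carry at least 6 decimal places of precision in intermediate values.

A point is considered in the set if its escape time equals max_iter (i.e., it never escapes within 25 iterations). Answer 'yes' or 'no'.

z_0 = 0 + 0i, c = -1.2550 + -0.6940i
Iter 1: z = -1.2550 + -0.6940i, |z|^2 = 2.0567
Iter 2: z = -0.1616 + 1.0479i, |z|^2 = 1.1243
Iter 3: z = -2.3271 + -1.0327i, |z|^2 = 6.4817
Escaped at iteration 3

Answer: no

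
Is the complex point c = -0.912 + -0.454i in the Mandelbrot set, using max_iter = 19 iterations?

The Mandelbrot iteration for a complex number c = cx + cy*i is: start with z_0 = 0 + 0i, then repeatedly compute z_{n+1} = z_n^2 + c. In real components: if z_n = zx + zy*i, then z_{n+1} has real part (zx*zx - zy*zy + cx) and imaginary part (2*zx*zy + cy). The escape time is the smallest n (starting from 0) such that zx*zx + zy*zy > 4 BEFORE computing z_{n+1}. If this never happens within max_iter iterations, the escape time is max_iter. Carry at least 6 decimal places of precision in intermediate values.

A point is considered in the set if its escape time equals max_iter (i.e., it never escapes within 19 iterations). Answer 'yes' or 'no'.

z_0 = 0 + 0i, c = -0.9120 + -0.4540i
Iter 1: z = -0.9120 + -0.4540i, |z|^2 = 1.0379
Iter 2: z = -0.2864 + 0.3741i, |z|^2 = 0.2220
Iter 3: z = -0.9699 + -0.6683i, |z|^2 = 1.3874
Iter 4: z = -0.4178 + 0.8423i, |z|^2 = 0.8841
Iter 5: z = -1.4470 + -1.1578i, |z|^2 = 3.4344
Iter 6: z = -0.1588 + 2.8968i, |z|^2 = 8.4167
Escaped at iteration 6

Answer: no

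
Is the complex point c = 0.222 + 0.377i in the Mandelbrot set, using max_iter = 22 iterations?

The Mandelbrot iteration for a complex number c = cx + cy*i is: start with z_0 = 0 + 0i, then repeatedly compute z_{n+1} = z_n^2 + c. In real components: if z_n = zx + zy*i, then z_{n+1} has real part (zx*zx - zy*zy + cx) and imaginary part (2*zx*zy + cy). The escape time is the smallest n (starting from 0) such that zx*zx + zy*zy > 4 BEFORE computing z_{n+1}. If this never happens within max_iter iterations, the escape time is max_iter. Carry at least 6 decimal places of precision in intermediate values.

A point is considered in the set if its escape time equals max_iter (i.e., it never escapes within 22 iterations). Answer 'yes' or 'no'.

z_0 = 0 + 0i, c = 0.2220 + 0.3770i
Iter 1: z = 0.2220 + 0.3770i, |z|^2 = 0.1914
Iter 2: z = 0.1292 + 0.5444i, |z|^2 = 0.3130
Iter 3: z = -0.0577 + 0.5176i, |z|^2 = 0.2713
Iter 4: z = -0.0426 + 0.3173i, |z|^2 = 0.1025
Iter 5: z = 0.1231 + 0.3500i, |z|^2 = 0.1376
Iter 6: z = 0.1147 + 0.4632i, |z|^2 = 0.2277
Iter 7: z = 0.0206 + 0.4832i, |z|^2 = 0.2340
Iter 8: z = -0.0111 + 0.3969i, |z|^2 = 0.1577
Iter 9: z = 0.0646 + 0.3682i, |z|^2 = 0.1397
Iter 10: z = 0.0906 + 0.4246i, |z|^2 = 0.1885
Iter 11: z = 0.0500 + 0.4539i, |z|^2 = 0.2086
Iter 12: z = 0.0184 + 0.4224i, |z|^2 = 0.1787
Iter 13: z = 0.0440 + 0.3926i, |z|^2 = 0.1560
Iter 14: z = 0.0698 + 0.4115i, |z|^2 = 0.1742
Iter 15: z = 0.0575 + 0.4345i, |z|^2 = 0.1921
Iter 16: z = 0.0366 + 0.4270i, |z|^2 = 0.1837
Iter 17: z = 0.0410 + 0.4082i, |z|^2 = 0.1683
Iter 18: z = 0.0570 + 0.4105i, |z|^2 = 0.1718
Iter 19: z = 0.0568 + 0.4238i, |z|^2 = 0.1829
Iter 20: z = 0.0456 + 0.4251i, |z|^2 = 0.1828
Iter 21: z = 0.0434 + 0.4158i, |z|^2 = 0.1747
Did not escape in 22 iterations → in set

Answer: yes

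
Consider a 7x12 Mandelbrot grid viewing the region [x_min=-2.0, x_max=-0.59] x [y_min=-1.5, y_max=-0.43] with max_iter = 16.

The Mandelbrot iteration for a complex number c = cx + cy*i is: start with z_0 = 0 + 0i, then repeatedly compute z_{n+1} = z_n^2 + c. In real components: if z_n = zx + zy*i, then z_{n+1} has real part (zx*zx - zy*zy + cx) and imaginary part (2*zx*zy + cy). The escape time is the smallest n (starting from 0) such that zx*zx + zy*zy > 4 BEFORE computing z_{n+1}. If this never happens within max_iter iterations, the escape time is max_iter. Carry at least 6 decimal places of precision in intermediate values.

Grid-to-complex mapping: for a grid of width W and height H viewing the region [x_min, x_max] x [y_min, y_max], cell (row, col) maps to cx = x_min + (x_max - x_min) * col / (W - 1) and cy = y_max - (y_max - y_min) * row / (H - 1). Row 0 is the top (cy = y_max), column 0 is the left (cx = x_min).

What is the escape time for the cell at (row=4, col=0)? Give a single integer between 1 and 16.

z_0 = 0 + 0i, c = -2.0000 + -0.8191i
Iter 1: z = -2.0000 + -0.8191i, |z|^2 = 4.6709
Escaped at iteration 1

Answer: 1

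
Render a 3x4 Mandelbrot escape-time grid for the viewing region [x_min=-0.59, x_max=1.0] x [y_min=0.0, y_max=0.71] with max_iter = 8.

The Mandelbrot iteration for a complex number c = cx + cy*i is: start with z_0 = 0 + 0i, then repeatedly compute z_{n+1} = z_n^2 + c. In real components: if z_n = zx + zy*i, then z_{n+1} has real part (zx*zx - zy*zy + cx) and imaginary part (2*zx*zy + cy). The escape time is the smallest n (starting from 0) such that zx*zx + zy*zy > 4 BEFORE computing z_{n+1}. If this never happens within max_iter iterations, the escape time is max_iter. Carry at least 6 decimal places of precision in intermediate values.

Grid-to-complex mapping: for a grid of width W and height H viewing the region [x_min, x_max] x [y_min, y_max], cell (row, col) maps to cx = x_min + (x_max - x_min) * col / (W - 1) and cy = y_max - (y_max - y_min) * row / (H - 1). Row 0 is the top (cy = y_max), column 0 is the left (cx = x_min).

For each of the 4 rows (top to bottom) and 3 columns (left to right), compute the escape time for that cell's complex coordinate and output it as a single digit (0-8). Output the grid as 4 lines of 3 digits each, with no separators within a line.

(row=0, col=0): c = -0.5900 + 0.7100i → escape time 7
(row=0, col=1): c = 0.2050 + 0.7100i → escape time 6
(row=0, col=2): c = 1.0000 + 0.7100i → escape time 2
(row=1, col=0): c = -0.5900 + 0.4733i → escape time 8
(row=1, col=1): c = 0.2050 + 0.4733i → escape time 8
(row=1, col=2): c = 1.0000 + 0.4733i → escape time 2
(row=2, col=0): c = -0.5900 + 0.2367i → escape time 8
(row=2, col=1): c = 0.2050 + 0.2367i → escape time 8
(row=2, col=2): c = 1.0000 + 0.2367i → escape time 2
(row=3, col=0): c = -0.5900 + 0.0000i → escape time 8
(row=3, col=1): c = 0.2050 + 0.0000i → escape time 8
(row=3, col=2): c = 1.0000 + 0.0000i → escape time 3

Answer: 762
882
882
883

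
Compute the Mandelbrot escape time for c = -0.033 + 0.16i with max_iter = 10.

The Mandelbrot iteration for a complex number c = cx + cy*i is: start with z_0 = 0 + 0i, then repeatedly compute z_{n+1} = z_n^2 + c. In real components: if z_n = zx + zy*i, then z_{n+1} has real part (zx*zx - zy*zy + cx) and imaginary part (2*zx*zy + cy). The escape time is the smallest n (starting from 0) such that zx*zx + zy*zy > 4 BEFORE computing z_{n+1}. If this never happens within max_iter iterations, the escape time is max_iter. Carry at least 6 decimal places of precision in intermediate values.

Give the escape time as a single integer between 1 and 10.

Answer: 10

Derivation:
z_0 = 0 + 0i, c = -0.0330 + 0.1600i
Iter 1: z = -0.0330 + 0.1600i, |z|^2 = 0.0267
Iter 2: z = -0.0575 + 0.1494i, |z|^2 = 0.0256
Iter 3: z = -0.0520 + 0.1428i, |z|^2 = 0.0231
Iter 4: z = -0.0507 + 0.1451i, |z|^2 = 0.0236
Iter 5: z = -0.0515 + 0.1453i, |z|^2 = 0.0238
Iter 6: z = -0.0515 + 0.1450i, |z|^2 = 0.0237
Iter 7: z = -0.0514 + 0.1451i, |z|^2 = 0.0237
Iter 8: z = -0.0514 + 0.1451i, |z|^2 = 0.0237
Iter 9: z = -0.0514 + 0.1451i, |z|^2 = 0.0237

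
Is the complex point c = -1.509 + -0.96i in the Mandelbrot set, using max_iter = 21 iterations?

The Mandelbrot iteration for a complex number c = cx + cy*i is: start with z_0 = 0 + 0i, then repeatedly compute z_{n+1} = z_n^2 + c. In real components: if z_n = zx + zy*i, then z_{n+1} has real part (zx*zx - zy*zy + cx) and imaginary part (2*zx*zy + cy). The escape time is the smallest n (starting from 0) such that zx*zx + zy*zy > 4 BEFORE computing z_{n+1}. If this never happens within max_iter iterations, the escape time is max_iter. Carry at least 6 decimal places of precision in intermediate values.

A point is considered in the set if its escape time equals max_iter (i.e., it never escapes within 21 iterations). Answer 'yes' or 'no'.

Answer: no

Derivation:
z_0 = 0 + 0i, c = -1.5090 + -0.9600i
Iter 1: z = -1.5090 + -0.9600i, |z|^2 = 3.1987
Iter 2: z = -0.1535 + 1.9373i, |z|^2 = 3.7766
Iter 3: z = -5.2385 + -1.5548i, |z|^2 = 29.8592
Escaped at iteration 3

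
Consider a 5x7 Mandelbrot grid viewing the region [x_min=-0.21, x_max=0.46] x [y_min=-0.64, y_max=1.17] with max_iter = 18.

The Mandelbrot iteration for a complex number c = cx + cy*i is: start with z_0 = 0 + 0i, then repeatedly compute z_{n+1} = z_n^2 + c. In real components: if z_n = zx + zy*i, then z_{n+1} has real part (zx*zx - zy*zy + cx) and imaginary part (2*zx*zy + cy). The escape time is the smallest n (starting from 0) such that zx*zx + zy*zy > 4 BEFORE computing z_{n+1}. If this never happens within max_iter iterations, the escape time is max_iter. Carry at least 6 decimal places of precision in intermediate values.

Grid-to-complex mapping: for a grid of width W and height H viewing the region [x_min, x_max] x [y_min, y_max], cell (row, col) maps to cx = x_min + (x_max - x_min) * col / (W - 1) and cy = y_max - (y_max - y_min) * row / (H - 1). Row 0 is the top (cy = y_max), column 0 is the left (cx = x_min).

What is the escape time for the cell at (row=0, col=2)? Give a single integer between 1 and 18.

z_0 = 0 + 0i, c = 0.1250 + 1.1700i
Iter 1: z = 0.1250 + 1.1700i, |z|^2 = 1.3845
Iter 2: z = -1.2283 + 1.4625i, |z|^2 = 3.6476
Iter 3: z = -0.5052 + -2.4227i, |z|^2 = 6.1248
Escaped at iteration 3

Answer: 3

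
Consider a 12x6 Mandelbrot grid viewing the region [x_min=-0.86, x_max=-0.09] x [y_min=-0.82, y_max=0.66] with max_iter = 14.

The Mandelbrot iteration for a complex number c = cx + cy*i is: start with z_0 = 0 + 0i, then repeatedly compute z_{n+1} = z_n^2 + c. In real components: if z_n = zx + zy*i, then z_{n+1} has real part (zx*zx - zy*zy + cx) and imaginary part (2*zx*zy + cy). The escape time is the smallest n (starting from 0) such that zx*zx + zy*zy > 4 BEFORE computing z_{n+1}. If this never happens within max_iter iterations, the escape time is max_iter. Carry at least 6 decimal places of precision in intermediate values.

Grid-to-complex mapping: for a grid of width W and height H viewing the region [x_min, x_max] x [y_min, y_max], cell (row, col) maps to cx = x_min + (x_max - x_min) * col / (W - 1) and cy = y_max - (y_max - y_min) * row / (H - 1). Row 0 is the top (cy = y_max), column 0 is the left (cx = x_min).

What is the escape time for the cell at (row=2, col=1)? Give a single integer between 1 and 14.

Answer: 14

Derivation:
z_0 = 0 + 0i, c = -0.7900 + 0.0680i
Iter 1: z = -0.7900 + 0.0680i, |z|^2 = 0.6287
Iter 2: z = -0.1705 + -0.0394i, |z|^2 = 0.0306
Iter 3: z = -0.7625 + 0.0815i, |z|^2 = 0.5880
Iter 4: z = -0.2153 + -0.0562i, |z|^2 = 0.0495
Iter 5: z = -0.7468 + 0.0922i, |z|^2 = 0.5662
Iter 6: z = -0.2408 + -0.0697i, |z|^2 = 0.0628
Iter 7: z = -0.7369 + 0.1016i, |z|^2 = 0.5533
Iter 8: z = -0.2573 + -0.0817i, |z|^2 = 0.0729
Iter 9: z = -0.7305 + 0.1100i, |z|^2 = 0.5457
Iter 10: z = -0.2685 + -0.0928i, |z|^2 = 0.0807
Iter 11: z = -0.7265 + 0.1178i, |z|^2 = 0.5417
Iter 12: z = -0.2761 + -0.1032i, |z|^2 = 0.0869
Iter 13: z = -0.7244 + 0.1250i, |z|^2 = 0.5404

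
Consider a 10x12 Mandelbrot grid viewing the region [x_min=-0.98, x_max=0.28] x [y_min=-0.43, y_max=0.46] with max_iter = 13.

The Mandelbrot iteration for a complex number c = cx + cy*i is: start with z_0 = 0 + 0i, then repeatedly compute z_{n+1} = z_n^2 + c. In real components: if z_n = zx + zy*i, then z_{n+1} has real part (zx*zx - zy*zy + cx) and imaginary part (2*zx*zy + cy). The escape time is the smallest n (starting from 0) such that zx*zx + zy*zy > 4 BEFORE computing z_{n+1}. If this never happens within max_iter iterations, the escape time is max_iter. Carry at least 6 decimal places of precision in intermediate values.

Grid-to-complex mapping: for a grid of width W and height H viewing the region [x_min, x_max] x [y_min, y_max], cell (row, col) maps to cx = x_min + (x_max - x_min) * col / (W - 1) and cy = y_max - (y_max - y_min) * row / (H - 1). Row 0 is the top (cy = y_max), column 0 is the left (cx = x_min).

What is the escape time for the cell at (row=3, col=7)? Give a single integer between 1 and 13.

z_0 = 0 + 0i, c = 0.0000 + 0.2173i
Iter 1: z = 0.0000 + 0.2173i, |z|^2 = 0.0472
Iter 2: z = -0.0472 + 0.2173i, |z|^2 = 0.0494
Iter 3: z = -0.0450 + 0.1968i, |z|^2 = 0.0407
Iter 4: z = -0.0367 + 0.1996i, |z|^2 = 0.0412
Iter 5: z = -0.0385 + 0.2026i, |z|^2 = 0.0425
Iter 6: z = -0.0396 + 0.2017i, |z|^2 = 0.0422
Iter 7: z = -0.0391 + 0.2013i, |z|^2 = 0.0421
Iter 8: z = -0.0390 + 0.2015i, |z|^2 = 0.0421
Iter 9: z = -0.0391 + 0.2016i, |z|^2 = 0.0422
Iter 10: z = -0.0391 + 0.2015i, |z|^2 = 0.0421
Iter 11: z = -0.0391 + 0.2015i, |z|^2 = 0.0421
Iter 12: z = -0.0391 + 0.2015i, |z|^2 = 0.0421

Answer: 13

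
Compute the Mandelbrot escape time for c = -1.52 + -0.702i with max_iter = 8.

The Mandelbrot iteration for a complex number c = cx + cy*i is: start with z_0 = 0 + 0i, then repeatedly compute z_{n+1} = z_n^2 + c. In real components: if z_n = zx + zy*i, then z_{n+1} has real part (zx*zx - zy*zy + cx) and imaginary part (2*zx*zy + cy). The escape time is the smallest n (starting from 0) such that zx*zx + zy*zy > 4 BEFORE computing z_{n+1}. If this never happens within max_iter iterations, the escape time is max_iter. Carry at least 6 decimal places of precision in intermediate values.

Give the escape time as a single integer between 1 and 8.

Answer: 3

Derivation:
z_0 = 0 + 0i, c = -1.5200 + -0.7020i
Iter 1: z = -1.5200 + -0.7020i, |z|^2 = 2.8032
Iter 2: z = 0.2976 + 1.4321i, |z|^2 = 2.1394
Iter 3: z = -3.4823 + 0.1504i, |z|^2 = 12.1490
Escaped at iteration 3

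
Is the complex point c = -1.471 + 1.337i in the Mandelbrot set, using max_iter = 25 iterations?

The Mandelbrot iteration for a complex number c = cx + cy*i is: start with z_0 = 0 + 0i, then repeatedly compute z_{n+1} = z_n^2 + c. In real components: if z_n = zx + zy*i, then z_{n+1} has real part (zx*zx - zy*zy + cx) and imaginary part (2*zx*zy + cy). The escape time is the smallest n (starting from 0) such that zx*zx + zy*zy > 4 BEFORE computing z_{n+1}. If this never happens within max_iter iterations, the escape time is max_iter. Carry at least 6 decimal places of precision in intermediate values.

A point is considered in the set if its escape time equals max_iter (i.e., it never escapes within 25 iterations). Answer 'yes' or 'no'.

z_0 = 0 + 0i, c = -1.4710 + 1.3370i
Iter 1: z = -1.4710 + 1.3370i, |z|^2 = 3.9514
Iter 2: z = -1.0947 + -2.5965i, |z|^2 = 7.9400
Escaped at iteration 2

Answer: no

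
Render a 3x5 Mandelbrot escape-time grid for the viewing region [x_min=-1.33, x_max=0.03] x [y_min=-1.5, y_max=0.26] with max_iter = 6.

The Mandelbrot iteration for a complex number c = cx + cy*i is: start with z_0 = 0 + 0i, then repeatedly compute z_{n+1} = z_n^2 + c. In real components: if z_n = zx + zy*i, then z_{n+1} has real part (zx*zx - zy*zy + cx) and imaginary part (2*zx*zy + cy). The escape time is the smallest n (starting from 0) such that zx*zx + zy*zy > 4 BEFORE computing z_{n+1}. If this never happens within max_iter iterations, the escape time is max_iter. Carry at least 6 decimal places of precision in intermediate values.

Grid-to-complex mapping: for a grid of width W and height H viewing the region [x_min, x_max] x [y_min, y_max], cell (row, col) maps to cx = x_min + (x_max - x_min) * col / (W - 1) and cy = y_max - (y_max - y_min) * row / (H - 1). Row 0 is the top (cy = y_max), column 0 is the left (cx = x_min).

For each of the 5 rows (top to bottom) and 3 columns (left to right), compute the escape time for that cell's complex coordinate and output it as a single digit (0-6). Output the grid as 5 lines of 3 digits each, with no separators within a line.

Answer: 666
666
366
334
122

Derivation:
(row=0, col=0): c = -1.3300 + 0.2600i → escape time 6
(row=0, col=1): c = -0.6500 + 0.2600i → escape time 6
(row=0, col=2): c = 0.0300 + 0.2600i → escape time 6
(row=1, col=0): c = -1.3300 + -0.1800i → escape time 6
(row=1, col=1): c = -0.6500 + -0.1800i → escape time 6
(row=1, col=2): c = 0.0300 + -0.1800i → escape time 6
(row=2, col=0): c = -1.3300 + -0.6200i → escape time 3
(row=2, col=1): c = -0.6500 + -0.6200i → escape time 6
(row=2, col=2): c = 0.0300 + -0.6200i → escape time 6
(row=3, col=0): c = -1.3300 + -1.0600i → escape time 3
(row=3, col=1): c = -0.6500 + -1.0600i → escape time 3
(row=3, col=2): c = 0.0300 + -1.0600i → escape time 4
(row=4, col=0): c = -1.3300 + -1.5000i → escape time 1
(row=4, col=1): c = -0.6500 + -1.5000i → escape time 2
(row=4, col=2): c = 0.0300 + -1.5000i → escape time 2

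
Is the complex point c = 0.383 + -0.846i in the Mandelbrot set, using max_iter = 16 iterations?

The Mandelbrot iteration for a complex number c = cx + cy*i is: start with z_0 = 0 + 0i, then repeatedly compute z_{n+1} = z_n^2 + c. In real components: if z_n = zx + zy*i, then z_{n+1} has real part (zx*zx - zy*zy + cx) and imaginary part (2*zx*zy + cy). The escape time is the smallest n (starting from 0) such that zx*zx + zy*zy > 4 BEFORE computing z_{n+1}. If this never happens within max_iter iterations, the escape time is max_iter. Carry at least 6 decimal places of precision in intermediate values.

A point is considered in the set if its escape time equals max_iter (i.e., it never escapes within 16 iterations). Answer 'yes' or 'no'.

Answer: no

Derivation:
z_0 = 0 + 0i, c = 0.3830 + -0.8460i
Iter 1: z = 0.3830 + -0.8460i, |z|^2 = 0.8624
Iter 2: z = -0.1860 + -1.4940i, |z|^2 = 2.2667
Iter 3: z = -1.8145 + -0.2901i, |z|^2 = 3.3767
Iter 4: z = 3.5914 + 0.2069i, |z|^2 = 12.9407
Escaped at iteration 4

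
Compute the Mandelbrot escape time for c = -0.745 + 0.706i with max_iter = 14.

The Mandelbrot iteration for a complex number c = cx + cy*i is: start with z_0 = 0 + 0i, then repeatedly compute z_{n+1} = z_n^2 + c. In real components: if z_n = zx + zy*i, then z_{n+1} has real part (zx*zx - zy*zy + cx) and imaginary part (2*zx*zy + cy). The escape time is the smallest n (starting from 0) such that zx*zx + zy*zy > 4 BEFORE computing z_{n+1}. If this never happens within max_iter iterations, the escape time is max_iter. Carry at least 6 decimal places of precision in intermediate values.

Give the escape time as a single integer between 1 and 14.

z_0 = 0 + 0i, c = -0.7450 + 0.7060i
Iter 1: z = -0.7450 + 0.7060i, |z|^2 = 1.0535
Iter 2: z = -0.6884 + -0.3459i, |z|^2 = 0.5936
Iter 3: z = -0.3908 + 1.1823i, |z|^2 = 1.5505
Iter 4: z = -1.9901 + -0.2180i, |z|^2 = 4.0081
Escaped at iteration 4

Answer: 4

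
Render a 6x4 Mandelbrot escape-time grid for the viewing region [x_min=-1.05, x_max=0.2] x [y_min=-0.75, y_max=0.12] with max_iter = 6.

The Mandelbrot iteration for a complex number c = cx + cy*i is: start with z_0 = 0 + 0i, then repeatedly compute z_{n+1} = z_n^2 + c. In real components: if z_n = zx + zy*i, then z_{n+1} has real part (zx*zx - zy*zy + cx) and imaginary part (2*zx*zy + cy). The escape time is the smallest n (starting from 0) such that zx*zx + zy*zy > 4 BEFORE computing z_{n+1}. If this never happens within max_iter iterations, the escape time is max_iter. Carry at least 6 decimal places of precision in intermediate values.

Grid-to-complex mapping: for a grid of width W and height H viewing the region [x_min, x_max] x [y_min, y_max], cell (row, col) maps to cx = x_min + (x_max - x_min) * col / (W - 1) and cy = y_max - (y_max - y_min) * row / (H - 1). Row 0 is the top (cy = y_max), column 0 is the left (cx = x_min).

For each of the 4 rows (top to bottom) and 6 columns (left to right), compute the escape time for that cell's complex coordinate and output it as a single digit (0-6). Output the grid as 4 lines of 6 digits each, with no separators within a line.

Answer: 666666
666666
566666
346666

Derivation:
(row=0, col=0): c = -1.0500 + 0.1200i → escape time 6
(row=0, col=1): c = -0.8000 + 0.1200i → escape time 6
(row=0, col=2): c = -0.5500 + 0.1200i → escape time 6
(row=0, col=3): c = -0.3000 + 0.1200i → escape time 6
(row=0, col=4): c = -0.0500 + 0.1200i → escape time 6
(row=0, col=5): c = 0.2000 + 0.1200i → escape time 6
(row=1, col=0): c = -1.0500 + -0.1700i → escape time 6
(row=1, col=1): c = -0.8000 + -0.1700i → escape time 6
(row=1, col=2): c = -0.5500 + -0.1700i → escape time 6
(row=1, col=3): c = -0.3000 + -0.1700i → escape time 6
(row=1, col=4): c = -0.0500 + -0.1700i → escape time 6
(row=1, col=5): c = 0.2000 + -0.1700i → escape time 6
(row=2, col=0): c = -1.0500 + -0.4600i → escape time 5
(row=2, col=1): c = -0.8000 + -0.4600i → escape time 6
(row=2, col=2): c = -0.5500 + -0.4600i → escape time 6
(row=2, col=3): c = -0.3000 + -0.4600i → escape time 6
(row=2, col=4): c = -0.0500 + -0.4600i → escape time 6
(row=2, col=5): c = 0.2000 + -0.4600i → escape time 6
(row=3, col=0): c = -1.0500 + -0.7500i → escape time 3
(row=3, col=1): c = -0.8000 + -0.7500i → escape time 4
(row=3, col=2): c = -0.5500 + -0.7500i → escape time 6
(row=3, col=3): c = -0.3000 + -0.7500i → escape time 6
(row=3, col=4): c = -0.0500 + -0.7500i → escape time 6
(row=3, col=5): c = 0.2000 + -0.7500i → escape time 6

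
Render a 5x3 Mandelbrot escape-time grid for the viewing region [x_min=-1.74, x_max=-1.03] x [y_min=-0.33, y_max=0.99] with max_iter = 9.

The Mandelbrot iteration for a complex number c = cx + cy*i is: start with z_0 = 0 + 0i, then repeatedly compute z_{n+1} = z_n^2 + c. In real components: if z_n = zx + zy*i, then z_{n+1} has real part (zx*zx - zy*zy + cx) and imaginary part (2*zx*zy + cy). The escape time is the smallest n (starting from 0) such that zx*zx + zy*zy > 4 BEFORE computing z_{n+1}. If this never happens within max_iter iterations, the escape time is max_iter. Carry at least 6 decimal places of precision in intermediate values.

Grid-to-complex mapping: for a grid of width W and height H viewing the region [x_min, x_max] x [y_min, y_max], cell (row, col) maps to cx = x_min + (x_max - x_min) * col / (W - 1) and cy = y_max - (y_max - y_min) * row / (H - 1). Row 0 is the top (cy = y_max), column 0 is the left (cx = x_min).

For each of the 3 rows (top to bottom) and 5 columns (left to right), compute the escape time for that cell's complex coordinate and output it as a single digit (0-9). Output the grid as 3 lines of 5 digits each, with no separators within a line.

Answer: 12333
44599
44599

Derivation:
(row=0, col=0): c = -1.7400 + 0.9900i → escape time 1
(row=0, col=1): c = -1.5625 + 0.9900i → escape time 2
(row=0, col=2): c = -1.3850 + 0.9900i → escape time 3
(row=0, col=3): c = -1.2075 + 0.9900i → escape time 3
(row=0, col=4): c = -1.0300 + 0.9900i → escape time 3
(row=1, col=0): c = -1.7400 + 0.3300i → escape time 4
(row=1, col=1): c = -1.5625 + 0.3300i → escape time 4
(row=1, col=2): c = -1.3850 + 0.3300i → escape time 5
(row=1, col=3): c = -1.2075 + 0.3300i → escape time 9
(row=1, col=4): c = -1.0300 + 0.3300i → escape time 9
(row=2, col=0): c = -1.7400 + -0.3300i → escape time 4
(row=2, col=1): c = -1.5625 + -0.3300i → escape time 4
(row=2, col=2): c = -1.3850 + -0.3300i → escape time 5
(row=2, col=3): c = -1.2075 + -0.3300i → escape time 9
(row=2, col=4): c = -1.0300 + -0.3300i → escape time 9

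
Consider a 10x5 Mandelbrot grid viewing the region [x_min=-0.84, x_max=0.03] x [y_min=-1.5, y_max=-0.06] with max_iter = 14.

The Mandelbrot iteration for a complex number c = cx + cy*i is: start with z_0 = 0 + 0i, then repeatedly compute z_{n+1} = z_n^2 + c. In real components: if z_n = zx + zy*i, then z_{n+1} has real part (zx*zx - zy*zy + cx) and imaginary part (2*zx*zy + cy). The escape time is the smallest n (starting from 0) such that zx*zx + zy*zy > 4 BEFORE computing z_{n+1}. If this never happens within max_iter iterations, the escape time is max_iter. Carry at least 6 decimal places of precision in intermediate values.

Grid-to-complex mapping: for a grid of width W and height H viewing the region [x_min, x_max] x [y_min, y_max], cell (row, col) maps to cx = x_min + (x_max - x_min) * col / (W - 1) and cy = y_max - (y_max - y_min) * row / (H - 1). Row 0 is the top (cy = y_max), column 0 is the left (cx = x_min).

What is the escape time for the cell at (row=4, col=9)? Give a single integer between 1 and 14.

Answer: 2

Derivation:
z_0 = 0 + 0i, c = 0.0300 + -1.5000i
Iter 1: z = 0.0300 + -1.5000i, |z|^2 = 2.2509
Iter 2: z = -2.2191 + -1.5900i, |z|^2 = 7.4525
Escaped at iteration 2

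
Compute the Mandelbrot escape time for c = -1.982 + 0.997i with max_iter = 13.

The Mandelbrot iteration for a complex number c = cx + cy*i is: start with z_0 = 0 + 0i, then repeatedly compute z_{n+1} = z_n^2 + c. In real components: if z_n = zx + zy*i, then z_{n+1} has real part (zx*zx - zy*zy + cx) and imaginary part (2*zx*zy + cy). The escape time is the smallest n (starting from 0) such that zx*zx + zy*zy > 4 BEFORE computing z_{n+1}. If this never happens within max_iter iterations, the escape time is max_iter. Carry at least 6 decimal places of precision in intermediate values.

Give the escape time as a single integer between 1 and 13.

Answer: 1

Derivation:
z_0 = 0 + 0i, c = -1.9820 + 0.9970i
Iter 1: z = -1.9820 + 0.9970i, |z|^2 = 4.9223
Escaped at iteration 1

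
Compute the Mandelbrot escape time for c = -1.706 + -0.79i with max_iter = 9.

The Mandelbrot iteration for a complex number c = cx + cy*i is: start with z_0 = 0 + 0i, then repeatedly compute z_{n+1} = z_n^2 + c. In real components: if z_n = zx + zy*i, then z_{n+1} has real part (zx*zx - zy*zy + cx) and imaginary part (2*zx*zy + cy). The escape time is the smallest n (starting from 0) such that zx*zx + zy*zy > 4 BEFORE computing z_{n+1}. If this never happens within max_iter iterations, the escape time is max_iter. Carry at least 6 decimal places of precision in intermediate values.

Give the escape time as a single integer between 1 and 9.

z_0 = 0 + 0i, c = -1.7060 + -0.7900i
Iter 1: z = -1.7060 + -0.7900i, |z|^2 = 3.5345
Iter 2: z = 0.5803 + 1.9055i, |z|^2 = 3.9676
Iter 3: z = -5.0001 + 1.4216i, |z|^2 = 27.0217
Escaped at iteration 3

Answer: 3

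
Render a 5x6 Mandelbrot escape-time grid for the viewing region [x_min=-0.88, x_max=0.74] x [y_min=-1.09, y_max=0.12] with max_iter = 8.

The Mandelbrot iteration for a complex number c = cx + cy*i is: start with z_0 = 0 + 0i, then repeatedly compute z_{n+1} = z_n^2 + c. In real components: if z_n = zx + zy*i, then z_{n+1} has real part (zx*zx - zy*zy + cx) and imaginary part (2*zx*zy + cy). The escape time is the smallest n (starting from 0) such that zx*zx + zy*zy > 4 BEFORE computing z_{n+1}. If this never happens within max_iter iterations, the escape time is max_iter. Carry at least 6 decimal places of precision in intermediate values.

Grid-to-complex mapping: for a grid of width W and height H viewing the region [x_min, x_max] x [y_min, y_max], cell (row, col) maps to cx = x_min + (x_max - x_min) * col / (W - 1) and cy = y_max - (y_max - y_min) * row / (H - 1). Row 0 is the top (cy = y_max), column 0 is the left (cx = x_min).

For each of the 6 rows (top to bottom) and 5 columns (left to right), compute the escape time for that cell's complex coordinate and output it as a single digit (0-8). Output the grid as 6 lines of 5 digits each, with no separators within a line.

(row=0, col=0): c = -0.8800 + 0.1200i → escape time 8
(row=0, col=1): c = -0.4750 + 0.1200i → escape time 8
(row=0, col=2): c = -0.0700 + 0.1200i → escape time 8
(row=0, col=3): c = 0.3350 + 0.1200i → escape time 8
(row=0, col=4): c = 0.7400 + 0.1200i → escape time 3
(row=1, col=0): c = -0.8800 + -0.1220i → escape time 8
(row=1, col=1): c = -0.4750 + -0.1220i → escape time 8
(row=1, col=2): c = -0.0700 + -0.1220i → escape time 8
(row=1, col=3): c = 0.3350 + -0.1220i → escape time 8
(row=1, col=4): c = 0.7400 + -0.1220i → escape time 3
(row=2, col=0): c = -0.8800 + -0.3640i → escape time 7
(row=2, col=1): c = -0.4750 + -0.3640i → escape time 8
(row=2, col=2): c = -0.0700 + -0.3640i → escape time 8
(row=2, col=3): c = 0.3350 + -0.3640i → escape time 8
(row=2, col=4): c = 0.7400 + -0.3640i → escape time 3
(row=3, col=0): c = -0.8800 + -0.6060i → escape time 5
(row=3, col=1): c = -0.4750 + -0.6060i → escape time 8
(row=3, col=2): c = -0.0700 + -0.6060i → escape time 8
(row=3, col=3): c = 0.3350 + -0.6060i → escape time 8
(row=3, col=4): c = 0.7400 + -0.6060i → escape time 3
(row=4, col=0): c = -0.8800 + -0.8480i → escape time 3
(row=4, col=1): c = -0.4750 + -0.8480i → escape time 5
(row=4, col=2): c = -0.0700 + -0.8480i → escape time 8
(row=4, col=3): c = 0.3350 + -0.8480i → escape time 4
(row=4, col=4): c = 0.7400 + -0.8480i → escape time 2
(row=5, col=0): c = -0.8800 + -1.0900i → escape time 3
(row=5, col=1): c = -0.4750 + -1.0900i → escape time 4
(row=5, col=2): c = -0.0700 + -1.0900i → escape time 5
(row=5, col=3): c = 0.3350 + -1.0900i → escape time 3
(row=5, col=4): c = 0.7400 + -1.0900i → escape time 2

Answer: 88883
88883
78883
58883
35842
34532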